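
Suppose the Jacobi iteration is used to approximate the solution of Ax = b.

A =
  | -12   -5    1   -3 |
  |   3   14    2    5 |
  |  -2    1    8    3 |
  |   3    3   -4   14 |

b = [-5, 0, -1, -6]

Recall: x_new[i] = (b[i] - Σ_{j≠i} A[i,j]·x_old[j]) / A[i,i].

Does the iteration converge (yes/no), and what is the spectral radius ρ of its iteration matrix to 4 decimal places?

yes, ρ = 0.5275

Let D = diag(-12, 14, 8, 14); L, U the strict triangles.
Jacobi T = -D⁻¹(L+U): T[2,3] = -(3)/(8) = -0.3750; T[2,2] = 0.
  T[0,:] = [+0.0000  -0.4167  +0.0833  -0.2500]
  T[1,:] = [-0.2143  +0.0000  -0.1429  -0.3571]
  T[2,:] = [+0.2500  -0.1250  +0.0000  -0.3750]
  T[3,:] = [-0.2143  -0.2143  +0.2857  +0.0000]
|roots of det(T-λI)|: 0.5275, 0.4027, 0.2776, 0.2776.
ρ(T) = max|λ| = 0.5275; 0.5275 < 1: convergent.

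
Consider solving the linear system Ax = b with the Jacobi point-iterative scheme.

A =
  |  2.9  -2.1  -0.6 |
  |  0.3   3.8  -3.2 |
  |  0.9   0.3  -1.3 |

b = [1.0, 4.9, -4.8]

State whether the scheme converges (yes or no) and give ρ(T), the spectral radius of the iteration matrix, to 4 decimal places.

yes, ρ = 0.8719

Split A = D + L + U, D = diag(2.9, 3.8, -1.3).
Jacobi T = -D⁻¹(L+U): T[2,1] = -(0.3)/(-1.3) = +0.2308; T[2,2] = 0.
  T[0,:] = [+0.0000 +0.7241 +0.2069]
  T[1,:] = [-0.0789 +0.0000 +0.8421]
  T[2,:] = [+0.6923 +0.2308 +0.0000]
|λ(T)| sorted: 0.8719, 0.6927, 0.6927.
ρ(T) = max|λ| = 0.8719; 0.8719 < 1, so it converges for any x₀.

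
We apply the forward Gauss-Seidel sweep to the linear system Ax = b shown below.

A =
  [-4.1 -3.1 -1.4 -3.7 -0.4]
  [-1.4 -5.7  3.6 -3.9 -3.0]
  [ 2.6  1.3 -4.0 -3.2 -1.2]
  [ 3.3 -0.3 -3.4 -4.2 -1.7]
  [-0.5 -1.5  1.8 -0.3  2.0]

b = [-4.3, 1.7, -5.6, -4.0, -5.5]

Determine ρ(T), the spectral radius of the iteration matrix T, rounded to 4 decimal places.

1.1837

A = D + L + U where D = diag(-4.1, -5.7, -4, -4.2, 2).
GS T = -(D+L)⁻¹U: row 0 first, T[0,3] = -(-3.7)/(-4.1) = -0.9024; later rows by forward substitution.
  T[0,:] = [+0.0000  -0.7561  -0.3415  -0.9024  -0.0976]
  T[1,:] = [+0.0000  +0.1857  +0.7154  -0.4626  -0.5024]
  T[2,:] = [+0.0000  -0.4311  +0.0106  -1.5369  -0.5267]
  T[3,:] = [+0.0000  -0.2583  -0.3280  +0.5682  -0.0192]
  T[4,:] = [+0.0000  +0.2995  +0.3925  +0.8959  +0.0700]
|roots of det(T-λI)|: 1.1837, 0.8120, 0.8120, 0.0495, 0.0000.
ρ = 1.1837; 1.1837 > 1: divergent.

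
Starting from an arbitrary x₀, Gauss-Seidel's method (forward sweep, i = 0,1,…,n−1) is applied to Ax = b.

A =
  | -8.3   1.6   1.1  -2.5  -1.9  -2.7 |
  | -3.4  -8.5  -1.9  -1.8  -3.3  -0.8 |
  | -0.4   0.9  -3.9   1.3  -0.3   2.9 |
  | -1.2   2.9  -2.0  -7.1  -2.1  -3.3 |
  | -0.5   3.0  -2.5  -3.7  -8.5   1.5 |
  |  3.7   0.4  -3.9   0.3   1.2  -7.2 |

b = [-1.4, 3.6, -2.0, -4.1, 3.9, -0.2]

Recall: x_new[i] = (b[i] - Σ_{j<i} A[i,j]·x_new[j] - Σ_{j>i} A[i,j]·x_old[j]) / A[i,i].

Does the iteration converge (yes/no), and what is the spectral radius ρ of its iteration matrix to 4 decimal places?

yes, ρ = 0.8825

Diagonal D = diag(-8.3, -8.5, -3.9, -7.1, -8.5, -7.2); L, U strict lower/upper.
Gauss-Seidel: T = -(D+L)⁻¹U, row 0 first, T[0,5] = -(-2.7)/(-8.3) = -0.3253; later rows by forward substitution.
  T[0,:] = [+0.0000  +0.1928  +0.1325  -0.3012  -0.2289  -0.3253]
  T[1,:] = [+0.0000  -0.0771  -0.2765  -0.0913  -0.2967  +0.0360]
  T[2,:] = [+0.0000  -0.0376  -0.0774  +0.3432  -0.1219  +0.7853]
  T[3,:] = [+0.0000  -0.0535  -0.1135  -0.0830  -0.3439  -0.6163]
  T[4,:] = [+0.0000  -0.0042  -0.0332  -0.0793  +0.0943  +0.2456]
  T[5,:] = [+0.0000  +0.1122  +0.0844  -0.3624  -0.0667  -0.5753]
eigenvalue magnitudes: 0.8825, 0.3153, 0.2383, 0.0762, 0.0762, 0.0000.
ρ(T) = max|λ| = 0.8825; 0.8825 < 1, so it converges for any x₀.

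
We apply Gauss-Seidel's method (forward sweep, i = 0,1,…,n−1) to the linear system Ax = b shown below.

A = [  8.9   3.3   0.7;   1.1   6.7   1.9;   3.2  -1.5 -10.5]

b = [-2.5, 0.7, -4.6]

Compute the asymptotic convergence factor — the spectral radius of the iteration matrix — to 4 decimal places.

Split A = D + L + U, D = diag(8.9, 6.7, -10.5).
GS T = -(D+L)⁻¹U: row 0 first, T[0,2] = -(0.7)/(8.9) = -0.0787; later rows by forward substitution.
  T[0,:] = [+0.0000, -0.3708, -0.0787]
  T[1,:] = [+0.0000, +0.0609, -0.2707]
  T[2,:] = [+0.0000, -0.1217, +0.0147]
|λ(T)| sorted: 0.2207, 0.1452, 0.0000.
spectral radius ρ = 0.2207; 0.2207 < 1, so it converges for any x₀.

0.2207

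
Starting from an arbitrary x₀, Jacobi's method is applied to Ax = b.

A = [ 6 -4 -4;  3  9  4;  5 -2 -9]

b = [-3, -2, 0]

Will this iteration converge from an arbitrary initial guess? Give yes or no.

yes

Let D = diag(6, 9, -9); L, U the strict triangles.
Jacobi T = -D⁻¹(L+U): T[0,1] = -(-4)/(6) = +0.6667; T[0,0] = 0.
  T[0,:] = [+0.0000 +0.6667 +0.6667]
  T[1,:] = [-0.3333 +0.0000 -0.4444]
  T[2,:] = [+0.5556 -0.2222 +0.0000]
|λ(T)| sorted: 0.6511, 0.4207, 0.4207.
spectral radius ρ = 0.6511; 0.6511 < 1 ⇒ converges.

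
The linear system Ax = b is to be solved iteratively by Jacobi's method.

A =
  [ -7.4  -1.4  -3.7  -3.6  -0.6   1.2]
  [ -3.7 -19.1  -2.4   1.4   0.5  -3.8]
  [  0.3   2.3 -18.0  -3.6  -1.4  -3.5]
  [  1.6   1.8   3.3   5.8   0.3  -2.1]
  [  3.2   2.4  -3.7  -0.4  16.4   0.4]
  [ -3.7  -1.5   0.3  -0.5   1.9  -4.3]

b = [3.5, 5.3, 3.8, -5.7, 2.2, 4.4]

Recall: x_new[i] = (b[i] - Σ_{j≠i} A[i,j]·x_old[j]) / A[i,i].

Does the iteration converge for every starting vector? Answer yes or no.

Split A = D + L + U, D = diag(-7.4, -19.1, -18, 5.8, 16.4, -4.3).
Jacobi T = -D⁻¹(L+U): T[4,0] = -(3.2)/(16.4) = -0.1951; T[4,4] = 0.
  T[0,:] = [+0.0000, -0.1892, -0.5000, -0.4865, -0.0811, +0.1622]
  T[1,:] = [-0.1937, +0.0000, -0.1257, +0.0733, +0.0262, -0.1990]
  T[2,:] = [+0.0167, +0.1278, +0.0000, -0.2000, -0.0778, -0.1944]
  T[3,:] = [-0.2759, -0.3103, -0.5690, +0.0000, -0.0517, +0.3621]
  T[4,:] = [-0.1951, -0.1463, +0.2256, +0.0244, +0.0000, -0.0244]
  T[5,:] = [-0.8605, -0.3488, +0.0698, -0.1163, +0.4419, +0.0000]
moduli |λ_i(T)| = 0.5501, 0.4450, 0.4347, 0.4347, 0.1990, 0.1990.
ρ = 0.5501; 0.5501 < 1: convergent.

yes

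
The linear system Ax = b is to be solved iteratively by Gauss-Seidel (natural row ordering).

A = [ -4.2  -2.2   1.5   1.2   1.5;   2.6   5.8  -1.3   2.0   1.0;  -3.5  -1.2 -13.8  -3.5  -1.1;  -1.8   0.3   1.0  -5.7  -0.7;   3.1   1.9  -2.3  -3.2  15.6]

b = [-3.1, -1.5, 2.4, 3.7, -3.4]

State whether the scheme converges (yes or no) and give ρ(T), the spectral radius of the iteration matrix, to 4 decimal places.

yes, ρ = 0.2682

Diagonal D = diag(-4.2, 5.8, -13.8, -5.7, 15.6); L, U strict lower/upper.
Gauss-Seidel: T = -(D+L)⁻¹U, row 0 first, T[0,4] = -(1.5)/(-4.2) = +0.3571; later rows by forward substitution.
  T[0,:] = [+0.0000, -0.5238, +0.3571, +0.2857, +0.3571]
  T[1,:] = [+0.0000, +0.2348, +0.0640, -0.4729, -0.3325]
  T[2,:] = [+0.0000, +0.1124, -0.0961, -0.2850, -0.1414]
  T[3,:] = [+0.0000, +0.1975, -0.1263, -0.1651, -0.2779]
  T[4,:] = [+0.0000, +0.1326, -0.1188, -0.0751, -0.1083]
moduli |λ_i(T)| = 0.2682, 0.2131, 0.2131, 0.0596, 0.0000.
ρ = 0.2682; 0.2682 < 1: convergent.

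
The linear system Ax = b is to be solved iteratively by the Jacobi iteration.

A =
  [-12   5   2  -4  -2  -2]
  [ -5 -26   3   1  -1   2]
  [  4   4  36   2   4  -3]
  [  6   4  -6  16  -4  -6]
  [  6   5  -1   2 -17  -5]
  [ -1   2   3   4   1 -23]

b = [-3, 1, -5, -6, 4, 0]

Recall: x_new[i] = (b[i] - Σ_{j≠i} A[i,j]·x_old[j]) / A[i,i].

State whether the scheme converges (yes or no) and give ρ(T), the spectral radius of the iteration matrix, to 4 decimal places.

yes, ρ = 0.4124

Write A = D+L+U with D = diag(-12, -26, 36, 16, -17, -23).
T_J = -D⁻¹(L+U): T[4,5] = -(-5)/(-17) = -0.2941; T[4,4] = 0.
  T[0,:] = [+0.0000  +0.4167  +0.1667  -0.3333  -0.1667  -0.1667]
  T[1,:] = [-0.1923  +0.0000  +0.1154  +0.0385  -0.0385  +0.0769]
  T[2,:] = [-0.1111  -0.1111  +0.0000  -0.0556  -0.1111  +0.0833]
  T[3,:] = [-0.3750  -0.2500  +0.3750  +0.0000  +0.2500  +0.3750]
  T[4,:] = [+0.3529  +0.2941  -0.0588  +0.1176  +0.0000  -0.2941]
  T[5,:] = [-0.0435  +0.0870  +0.1304  +0.1739  +0.0435  +0.0000]
|roots of det(T-λI)|: 0.4124, 0.3125, 0.3125, 0.2619, 0.0389, 0.0389.
spectral radius ρ = 0.4124; 0.4124 < 1, so it converges for any x₀.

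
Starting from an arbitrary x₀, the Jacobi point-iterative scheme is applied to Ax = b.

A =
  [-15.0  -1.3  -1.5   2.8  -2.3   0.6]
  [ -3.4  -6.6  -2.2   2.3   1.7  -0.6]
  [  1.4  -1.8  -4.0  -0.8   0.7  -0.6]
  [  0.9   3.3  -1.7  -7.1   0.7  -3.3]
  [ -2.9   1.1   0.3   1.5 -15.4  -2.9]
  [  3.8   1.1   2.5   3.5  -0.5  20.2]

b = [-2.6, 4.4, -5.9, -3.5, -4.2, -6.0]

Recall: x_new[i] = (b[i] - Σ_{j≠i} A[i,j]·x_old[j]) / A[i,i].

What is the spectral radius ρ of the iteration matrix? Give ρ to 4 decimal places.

0.6744

Let D = diag(-15, -6.6, -4, -7.1, -15.4, 20.2); L, U the strict triangles.
Jacobi: T = -D⁻¹(L+U), T[0,4] = -(-2.3)/(-15) = -0.1533; T[0,0] = 0.
  T[0,:] = [+0.0000, -0.0867, -0.1000, +0.1867, -0.1533, +0.0400]
  T[1,:] = [-0.5152, +0.0000, -0.3333, +0.3485, +0.2576, -0.0909]
  T[2,:] = [+0.3500, -0.4500, +0.0000, -0.2000, +0.1750, -0.1500]
  T[3,:] = [+0.1268, +0.4648, -0.2394, +0.0000, +0.0986, -0.4648]
  T[4,:] = [-0.1883, +0.0714, +0.0195, +0.0974, +0.0000, -0.1883]
  T[5,:] = [-0.1881, -0.0545, -0.1238, -0.1733, +0.0248, +0.0000]
|eigenvalues of T|: 0.6744, 0.5713, 0.4235, 0.3202, 0.3202, 0.2165.
ρ(T) = max|λ| = 0.6744; 0.6744 < 1: convergent.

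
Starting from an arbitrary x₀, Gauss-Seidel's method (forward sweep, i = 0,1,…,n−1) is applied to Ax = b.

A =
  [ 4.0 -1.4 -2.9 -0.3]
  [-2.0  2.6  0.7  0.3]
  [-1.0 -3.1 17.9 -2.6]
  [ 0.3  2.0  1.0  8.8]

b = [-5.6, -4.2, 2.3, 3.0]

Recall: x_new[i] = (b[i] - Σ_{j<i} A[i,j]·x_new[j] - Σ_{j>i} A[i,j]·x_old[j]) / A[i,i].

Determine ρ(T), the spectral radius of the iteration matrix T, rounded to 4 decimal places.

Let D = diag(4, 2.6, 17.9, 8.8); L, U the strict triangles.
GS T = -(D+L)⁻¹U: row 0 first, T[0,3] = -(-0.3)/(4) = +0.0750; later rows by forward substitution.
  T[0,:] = [+0.0000, +0.3500, +0.7250, +0.0750]
  T[1,:] = [+0.0000, +0.2692, +0.2885, -0.0577]
  T[2,:] = [+0.0000, +0.0662, +0.0905, +0.1394]
  T[3,:] = [+0.0000, -0.0806, -0.1006, -0.0053]
|roots of det(T-λI)|: 0.3191, 0.0382, 0.0382, 0.0000.
spectral radius ρ = 0.3191; 0.3191 < 1: convergent.

0.3191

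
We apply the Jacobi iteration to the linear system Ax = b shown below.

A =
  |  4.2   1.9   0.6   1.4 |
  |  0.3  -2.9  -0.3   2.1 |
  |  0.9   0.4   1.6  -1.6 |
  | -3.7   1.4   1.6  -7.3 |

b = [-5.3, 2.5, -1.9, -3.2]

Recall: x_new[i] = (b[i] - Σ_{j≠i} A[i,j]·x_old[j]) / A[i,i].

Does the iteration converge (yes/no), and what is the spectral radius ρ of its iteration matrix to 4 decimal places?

yes, ρ = 0.8903

A = D + L + U where D = diag(4.2, -2.9, 1.6, -7.3).
T_J = -D⁻¹(L+U): T[0,2] = -(0.6)/(4.2) = -0.1429; T[0,0] = 0.
  T[0,:] = [+0.0000  -0.4524  -0.1429  -0.3333]
  T[1,:] = [+0.1034  +0.0000  -0.1034  +0.7241]
  T[2,:] = [-0.5625  -0.2500  +0.0000  +1.0000]
  T[3,:] = [-0.5068  +0.1918  +0.2192  +0.0000]
|eigenvalues of T|: 0.8903, 0.4841, 0.4841, 0.0306.
spectral radius ρ = 0.8903; 0.8903 < 1: convergent.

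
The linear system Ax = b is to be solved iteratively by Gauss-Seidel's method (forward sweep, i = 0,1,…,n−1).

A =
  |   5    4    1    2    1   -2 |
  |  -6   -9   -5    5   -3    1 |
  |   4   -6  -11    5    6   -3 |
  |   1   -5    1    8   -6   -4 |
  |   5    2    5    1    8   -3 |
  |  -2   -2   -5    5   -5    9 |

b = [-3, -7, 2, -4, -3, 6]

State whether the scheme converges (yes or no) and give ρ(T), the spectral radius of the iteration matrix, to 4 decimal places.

Split A = D + L + U, D = diag(5, -9, -11, 8, 8, 9).
T_GS = -(D+L)⁻¹U: row 0 first, T[0,4] = -(1)/(5) = -0.2000; later rows by forward substitution.
  T[0,:] = [+0.0000, -0.8000, -0.2000, -0.4000, -0.2000, +0.4000]
  T[1,:] = [+0.0000, +0.5333, -0.4222, +0.8222, -0.2000, -0.1556]
  T[2,:] = [+0.0000, -0.5818, +0.1576, -0.1394, +0.5818, -0.0424]
  T[3,:] = [+0.0000, +0.5061, -0.2586, +0.5813, +0.5773, +0.3581]
  T[4,:] = [+0.0000, +0.6670, +0.1644, +0.0589, -0.2608, +0.1456]
  T[5,:] = [+0.0000, -0.2931, +0.1843, -0.2738, -0.2312, -0.0873]
|roots of det(T-λI)|: 1.3708, 0.5941, 0.5941, 0.2739, 0.0953, 0.0000.
spectral radius ρ = 1.3708; 1.3708 > 1, so it fails to converge.

no, ρ = 1.3708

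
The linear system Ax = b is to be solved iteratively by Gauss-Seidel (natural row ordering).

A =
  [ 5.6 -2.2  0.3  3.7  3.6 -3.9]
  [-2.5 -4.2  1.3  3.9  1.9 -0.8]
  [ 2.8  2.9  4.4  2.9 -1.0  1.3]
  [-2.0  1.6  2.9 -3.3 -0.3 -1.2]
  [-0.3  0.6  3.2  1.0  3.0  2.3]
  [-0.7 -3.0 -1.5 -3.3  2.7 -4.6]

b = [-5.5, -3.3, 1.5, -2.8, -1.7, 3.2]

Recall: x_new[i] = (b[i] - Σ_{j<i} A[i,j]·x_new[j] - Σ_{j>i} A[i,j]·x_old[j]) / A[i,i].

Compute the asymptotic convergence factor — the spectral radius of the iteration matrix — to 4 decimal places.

Diagonal D = diag(5.6, -4.2, 4.4, -3.3, 3, -4.6); L, U strict lower/upper.
Gauss-Seidel: T = -(D+L)⁻¹U, row 0 first, T[0,1] = -(-2.2)/(5.6) = +0.3929; later rows by forward substitution.
  T[0,:] = [+0.0000, +0.3929, -0.0536, -0.6607, -0.6429, +0.6964]
  T[1,:] = [+0.0000, -0.2338, +0.3414, +1.3219, +0.8350, -0.6050]
  T[2,:] = [+0.0000, -0.0959, -0.1909, -1.1099, +0.0860, -0.3399]
  T[3,:] = [+0.0000, -0.4357, +0.0302, +0.0660, +0.7791, -1.3777]
  T[4,:] = [+0.0000, +0.3336, +0.1199, +0.8314, -0.5827, +0.2458]
  T[5,:] = [+0.0000, +0.6324, -0.1035, +0.0410, -1.3758, +1.5321]
moduli |λ_i(T)| = 1.2529, 0.6183, 0.1821, 0.1821, 0.0331, 0.0000.
ρ = 1.2529; 1.2529 > 1 ⇒ diverges.

1.2529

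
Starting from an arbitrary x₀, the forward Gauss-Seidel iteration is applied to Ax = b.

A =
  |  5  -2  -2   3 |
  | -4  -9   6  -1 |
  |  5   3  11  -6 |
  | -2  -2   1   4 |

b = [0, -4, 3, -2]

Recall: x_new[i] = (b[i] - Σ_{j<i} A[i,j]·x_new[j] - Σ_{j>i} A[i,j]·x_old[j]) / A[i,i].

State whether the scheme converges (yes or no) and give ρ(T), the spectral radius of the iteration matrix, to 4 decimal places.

Write A = D+L+U with D = diag(5, -9, 11, 4).
T_GS = -(D+L)⁻¹U: row 0 first, T[0,2] = -(-2)/(5) = +0.4000; later rows by forward substitution.
  T[0,:] = [+0.0000 +0.4000 +0.4000 -0.6000]
  T[1,:] = [+0.0000 -0.1778 +0.4889 +0.1556]
  T[2,:] = [+0.0000 -0.1333 -0.3152 +0.7758]
  T[3,:] = [+0.0000 +0.1444 +0.5232 -0.4162]
|λ(T)| sorted: 0.9350, 0.2922, 0.2662, 0.0000.
spectral radius ρ = 0.9350; 0.9350 < 1 ⇒ converges.

yes, ρ = 0.9350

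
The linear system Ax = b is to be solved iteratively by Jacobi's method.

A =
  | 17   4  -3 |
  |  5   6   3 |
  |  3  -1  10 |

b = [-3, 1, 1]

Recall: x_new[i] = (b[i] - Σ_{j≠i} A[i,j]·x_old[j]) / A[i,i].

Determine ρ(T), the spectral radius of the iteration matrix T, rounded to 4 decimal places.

0.4515

A = D + L + U where D = diag(17, 6, 10).
T_J = -D⁻¹(L+U): T[1,0] = -(5)/(6) = -0.8333; T[1,1] = 0.
  T[0,:] = [+0.0000 -0.2353 +0.1765]
  T[1,:] = [-0.8333 +0.0000 -0.5000]
  T[2,:] = [-0.3000 +0.1000 +0.0000]
|eigenvalues of T|: 0.4515, 0.3328, 0.3328.
ρ(T) = max|λ| = 0.4515; 0.4515 < 1, so it converges for any x₀.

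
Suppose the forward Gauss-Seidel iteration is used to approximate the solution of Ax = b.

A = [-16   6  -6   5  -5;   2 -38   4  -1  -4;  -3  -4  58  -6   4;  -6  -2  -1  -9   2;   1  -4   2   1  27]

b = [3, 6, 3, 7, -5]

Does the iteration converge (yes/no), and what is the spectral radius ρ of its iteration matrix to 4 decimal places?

yes, ρ = 0.3143

Write A = D+L+U with D = diag(-16, -38, 58, -9, 27).
T_GS = -(D+L)⁻¹U: row 0 first, T[0,3] = -(5)/(-16) = +0.3125; later rows by forward substitution.
  T[0,:] = [+0.0000  +0.3750  -0.3750  +0.3125  -0.3125]
  T[1,:] = [+0.0000  +0.0197  +0.0855  -0.0099  -0.1217]
  T[2,:] = [+0.0000  +0.0208  -0.0135  +0.1189  -0.0935]
  T[3,:] = [+0.0000  -0.2567  +0.2325  -0.2194  +0.4680]
  T[4,:] = [+0.0000  -0.0030  +0.0189  -0.0137  -0.0169]
|λ(T)| sorted: 0.3143, 0.0782, 0.0782, 0.0175, 0.0000.
ρ = 0.3143; 0.3143 < 1, so it converges for any x₀.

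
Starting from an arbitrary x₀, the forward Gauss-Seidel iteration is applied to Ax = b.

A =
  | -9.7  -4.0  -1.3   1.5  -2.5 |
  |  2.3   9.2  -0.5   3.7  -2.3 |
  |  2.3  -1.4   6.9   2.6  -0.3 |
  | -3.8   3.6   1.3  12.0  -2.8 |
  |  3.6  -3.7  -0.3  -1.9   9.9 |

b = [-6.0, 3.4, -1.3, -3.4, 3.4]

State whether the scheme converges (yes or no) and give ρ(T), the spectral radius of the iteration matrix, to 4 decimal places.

yes, ρ = 0.6594

Diagonal D = diag(-9.7, 9.2, 6.9, 12, 9.9); L, U strict lower/upper.
T_GS = -(D+L)⁻¹U: row 0 first, T[0,2] = -(-1.3)/(-9.7) = -0.1340; later rows by forward substitution.
  T[0,:] = [+0.0000, -0.4124, -0.1340, +0.1546, -0.2577]
  T[1,:] = [+0.0000, +0.1031, +0.0879, -0.4408, +0.3144]
  T[2,:] = [+0.0000, +0.1584, +0.0625, -0.5178, +0.1932]
  T[3,:] = [+0.0000, -0.1787, -0.0756, +0.2373, +0.0365]
  T[4,:] = [+0.0000, +0.1590, +0.0690, -0.1911, +0.2241]
|eigenvalues of T|: 0.6594, 0.1765, 0.1735, 0.0355, 0.0000.
ρ(T) = max|λ| = 0.6594; 0.6594 < 1: convergent.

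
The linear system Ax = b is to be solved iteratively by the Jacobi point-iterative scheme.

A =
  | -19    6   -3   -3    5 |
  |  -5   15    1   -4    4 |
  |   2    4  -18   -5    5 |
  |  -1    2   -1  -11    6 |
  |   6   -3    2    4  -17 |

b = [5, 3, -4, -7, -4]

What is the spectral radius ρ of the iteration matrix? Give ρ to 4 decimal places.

Diagonal D = diag(-19, 15, -18, -11, -17); L, U strict lower/upper.
Jacobi: T = -D⁻¹(L+U), T[1,4] = -(4)/(15) = -0.2667; T[1,1] = 0.
  T[0,:] = [+0.0000, +0.3158, -0.1579, -0.1579, +0.2632]
  T[1,:] = [+0.3333, +0.0000, -0.0667, +0.2667, -0.2667]
  T[2,:] = [+0.1111, +0.2222, +0.0000, -0.2778, +0.2778]
  T[3,:] = [-0.0909, +0.1818, -0.0909, +0.0000, +0.5455]
  T[4,:] = [+0.3529, -0.1765, +0.1176, +0.2353, +0.0000]
|λ(T)| sorted: 0.8554, 0.4205, 0.2885, 0.2885, 0.0086.
spectral radius ρ = 0.8554; 0.8554 < 1 ⇒ converges.

0.8554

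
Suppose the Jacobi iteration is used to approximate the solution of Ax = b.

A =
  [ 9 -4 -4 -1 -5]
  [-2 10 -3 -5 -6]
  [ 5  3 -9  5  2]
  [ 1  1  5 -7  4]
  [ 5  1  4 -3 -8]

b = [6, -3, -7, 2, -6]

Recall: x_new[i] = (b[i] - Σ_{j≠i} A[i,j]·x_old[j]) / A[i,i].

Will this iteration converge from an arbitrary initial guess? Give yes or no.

Diagonal D = diag(9, 10, -9, -7, -8); L, U strict lower/upper.
Jacobi T = -D⁻¹(L+U): T[2,3] = -(5)/(-9) = +0.5556; T[2,2] = 0.
  T[0,:] = [+0.0000, +0.4444, +0.4444, +0.1111, +0.5556]
  T[1,:] = [+0.2000, +0.0000, +0.3000, +0.5000, +0.6000]
  T[2,:] = [+0.5556, +0.3333, +0.0000, +0.5556, +0.2222]
  T[3,:] = [+0.1429, +0.1429, +0.7143, +0.0000, +0.5714]
  T[4,:] = [+0.6250, +0.1250, +0.5000, -0.3750, +0.0000]
|eigenvalues of T|: 1.4266, 0.5960, 0.5960, 0.5829, 0.0564.
spectral radius ρ = 1.4266; 1.4266 > 1 ⇒ diverges.

no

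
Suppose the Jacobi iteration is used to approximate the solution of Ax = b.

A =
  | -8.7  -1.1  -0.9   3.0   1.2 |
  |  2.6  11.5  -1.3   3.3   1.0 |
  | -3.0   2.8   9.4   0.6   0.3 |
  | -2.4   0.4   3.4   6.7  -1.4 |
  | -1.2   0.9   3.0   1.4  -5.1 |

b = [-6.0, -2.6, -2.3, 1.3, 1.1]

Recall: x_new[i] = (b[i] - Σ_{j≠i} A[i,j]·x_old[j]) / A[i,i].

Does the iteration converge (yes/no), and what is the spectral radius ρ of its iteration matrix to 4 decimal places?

Let D = diag(-8.7, 11.5, 9.4, 6.7, -5.1); L, U the strict triangles.
Jacobi T = -D⁻¹(L+U): T[3,2] = -(3.4)/(6.7) = -0.5075; T[3,3] = 0.
  T[0,:] = [+0.0000  -0.1264  -0.1034  +0.3448  +0.1379]
  T[1,:] = [-0.2261  +0.0000  +0.1130  -0.2870  -0.0870]
  T[2,:] = [+0.3191  -0.2979  +0.0000  -0.0638  -0.0319]
  T[3,:] = [+0.3582  -0.0597  -0.5075  +0.0000  +0.2090]
  T[4,:] = [-0.2353  +0.1765  +0.5882  +0.2745  +0.0000]
|eigenvalues of T|: 0.5062, 0.3806, 0.3806, 0.2759, 0.1868.
ρ(T) = max|λ| = 0.5062; 0.5062 < 1, so it converges for any x₀.

yes, ρ = 0.5062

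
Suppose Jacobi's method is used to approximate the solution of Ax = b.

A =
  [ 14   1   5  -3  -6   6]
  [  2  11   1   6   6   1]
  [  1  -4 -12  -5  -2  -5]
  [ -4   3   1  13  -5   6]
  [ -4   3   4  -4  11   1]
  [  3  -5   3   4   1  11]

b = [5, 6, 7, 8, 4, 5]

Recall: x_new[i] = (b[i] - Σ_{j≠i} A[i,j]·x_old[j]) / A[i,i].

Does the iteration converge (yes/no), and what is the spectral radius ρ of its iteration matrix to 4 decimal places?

no, ρ = 1.1776

Let D = diag(14, 11, -12, 13, 11, 11); L, U the strict triangles.
T_J = -D⁻¹(L+U): T[2,5] = -(-5)/(-12) = -0.4167; T[2,2] = 0.
  T[0,:] = [+0.0000 -0.0714 -0.3571 +0.2143 +0.4286 -0.4286]
  T[1,:] = [-0.1818 +0.0000 -0.0909 -0.5455 -0.5455 -0.0909]
  T[2,:] = [+0.0833 -0.3333 +0.0000 -0.4167 -0.1667 -0.4167]
  T[3,:] = [+0.3077 -0.2308 -0.0769 +0.0000 +0.3846 -0.4615]
  T[4,:] = [+0.3636 -0.2727 -0.3636 +0.3636 +0.0000 -0.0909]
  T[5,:] = [-0.2727 +0.4545 -0.2727 -0.3636 -0.0909 +0.0000]
moduli |λ_i(T)| = 1.1776, 0.6027, 0.6027, 0.3065, 0.2673, 0.0399.
ρ(T) = max|λ| = 1.1776; 1.1776 > 1 ⇒ diverges.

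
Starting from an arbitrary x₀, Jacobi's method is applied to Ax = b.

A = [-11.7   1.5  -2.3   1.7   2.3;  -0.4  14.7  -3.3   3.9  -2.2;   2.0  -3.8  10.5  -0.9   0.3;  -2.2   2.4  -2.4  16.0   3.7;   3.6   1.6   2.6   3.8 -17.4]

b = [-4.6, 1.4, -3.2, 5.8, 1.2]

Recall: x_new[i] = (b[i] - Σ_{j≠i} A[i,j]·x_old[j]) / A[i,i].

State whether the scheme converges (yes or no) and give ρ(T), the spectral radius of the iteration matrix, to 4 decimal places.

Split A = D + L + U, D = diag(-11.7, 14.7, 10.5, 16, -17.4).
T_J = -D⁻¹(L+U): T[4,0] = -(3.6)/(-17.4) = +0.2069; T[4,4] = 0.
  T[0,:] = [+0.0000, +0.1282, -0.1966, +0.1453, +0.1966]
  T[1,:] = [+0.0272, +0.0000, +0.2245, -0.2653, +0.1497]
  T[2,:] = [-0.1905, +0.3619, +0.0000, +0.0857, -0.0286]
  T[3,:] = [+0.1375, -0.1500, +0.1500, +0.0000, -0.2313]
  T[4,:] = [+0.2069, +0.0920, +0.1494, +0.2184, +0.0000]
|roots of det(T-λI)|: 0.5277, 0.3564, 0.1520, 0.1416, 0.1416.
ρ(T) = max|λ| = 0.5277; 0.5277 < 1: convergent.

yes, ρ = 0.5277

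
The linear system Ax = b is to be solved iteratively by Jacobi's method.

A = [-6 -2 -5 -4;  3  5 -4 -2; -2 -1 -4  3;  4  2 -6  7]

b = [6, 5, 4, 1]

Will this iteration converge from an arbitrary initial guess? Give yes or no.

Let D = diag(-6, 5, -4, 7); L, U the strict triangles.
T_J = -D⁻¹(L+U): T[1,0] = -(3)/(5) = -0.6000; T[1,1] = 0.
  T[0,:] = [+0.0000, -0.3333, -0.8333, -0.6667]
  T[1,:] = [-0.6000, +0.0000, +0.8000, +0.4000]
  T[2,:] = [-0.5000, -0.2500, +0.0000, +0.7500]
  T[3,:] = [-0.5714, -0.2857, +0.8571, +0.0000]
|λ(T)| sorted: 1.2314, 0.8139, 0.6484, 0.2308.
ρ = 1.2314; 1.2314 > 1: divergent.

no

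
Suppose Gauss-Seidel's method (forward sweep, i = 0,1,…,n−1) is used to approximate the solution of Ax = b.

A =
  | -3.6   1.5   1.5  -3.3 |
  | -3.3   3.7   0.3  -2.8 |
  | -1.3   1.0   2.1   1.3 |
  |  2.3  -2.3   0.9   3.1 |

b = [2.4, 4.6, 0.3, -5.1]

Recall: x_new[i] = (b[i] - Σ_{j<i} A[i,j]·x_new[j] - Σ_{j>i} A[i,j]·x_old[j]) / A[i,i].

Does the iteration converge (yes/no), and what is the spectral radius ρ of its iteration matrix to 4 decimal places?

A = D + L + U where D = diag(-3.6, 3.7, 2.1, 3.1).
GS T = -(D+L)⁻¹U: row 0 first, T[0,3] = -(-3.3)/(-3.6) = -0.9167; later rows by forward substitution.
  T[0,:] = [+0.0000 +0.4167 +0.4167 -0.9167]
  T[1,:] = [+0.0000 +0.3716 +0.2905 -0.0608]
  T[2,:] = [+0.0000 +0.0810 +0.1196 -1.1576]
  T[3,:] = [+0.0000 -0.0569 -0.1283 +0.9711]
|eigenvalues of T|: 1.1496, 0.3511, 0.0384, 0.0000.
spectral radius ρ = 1.1496; 1.1496 > 1: divergent.

no, ρ = 1.1496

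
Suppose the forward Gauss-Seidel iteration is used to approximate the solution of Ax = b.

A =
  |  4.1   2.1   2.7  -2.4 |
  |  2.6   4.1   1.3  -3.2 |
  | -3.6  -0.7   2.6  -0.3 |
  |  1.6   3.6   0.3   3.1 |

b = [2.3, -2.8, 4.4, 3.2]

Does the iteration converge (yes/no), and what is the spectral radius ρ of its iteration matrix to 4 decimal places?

no, ρ = 1.4638

Split A = D + L + U, D = diag(4.1, 4.1, 2.6, 3.1).
T_GS = -(D+L)⁻¹U: row 0 first, T[0,3] = -(-2.4)/(4.1) = +0.5854; later rows by forward substitution.
  T[0,:] = [+0.0000  -0.5122  -0.6585  +0.5854]
  T[1,:] = [+0.0000  +0.3248  +0.1005  +0.4093]
  T[2,:] = [+0.0000  -0.6217  -0.8848  +1.0361]
  T[3,:] = [+0.0000  -0.0527  +0.3088  -0.8777]
|eigenvalues of T|: 1.4638, 0.0813, 0.0813, 0.0000.
ρ(T) = max|λ| = 1.4638; 1.4638 > 1 ⇒ diverges.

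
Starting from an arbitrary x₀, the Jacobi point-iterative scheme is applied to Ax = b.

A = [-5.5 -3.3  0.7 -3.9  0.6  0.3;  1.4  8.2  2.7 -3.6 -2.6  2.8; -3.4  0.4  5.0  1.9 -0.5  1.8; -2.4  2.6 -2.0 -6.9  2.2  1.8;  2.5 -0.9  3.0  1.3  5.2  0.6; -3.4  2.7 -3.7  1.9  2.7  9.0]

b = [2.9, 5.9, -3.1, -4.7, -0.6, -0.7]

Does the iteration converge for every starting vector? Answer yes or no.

Let D = diag(-5.5, 8.2, 5, -6.9, 5.2, 9); L, U the strict triangles.
Jacobi T = -D⁻¹(L+U): T[5,1] = -(2.7)/(9) = -0.3000; T[5,5] = 0.
  T[0,:] = [+0.0000  -0.6000  +0.1273  -0.7091  +0.1091  +0.0545]
  T[1,:] = [-0.1707  +0.0000  -0.3293  +0.4390  +0.3171  -0.3415]
  T[2,:] = [+0.6800  -0.0800  +0.0000  -0.3800  +0.1000  -0.3600]
  T[3,:] = [-0.3478  +0.3768  -0.2899  +0.0000  +0.3188  +0.2609]
  T[4,:] = [-0.4808  +0.1731  -0.5769  -0.2500  +0.0000  -0.1154]
  T[5,:] = [+0.3778  -0.3000  +0.4111  -0.2111  -0.3000  +0.0000]
|roots of det(T-λI)|: 1.1818, 0.5936, 0.5936, 0.4341, 0.4341, 0.0009.
ρ(T) = max|λ| = 1.1818; 1.1818 > 1, so it fails to converge.

no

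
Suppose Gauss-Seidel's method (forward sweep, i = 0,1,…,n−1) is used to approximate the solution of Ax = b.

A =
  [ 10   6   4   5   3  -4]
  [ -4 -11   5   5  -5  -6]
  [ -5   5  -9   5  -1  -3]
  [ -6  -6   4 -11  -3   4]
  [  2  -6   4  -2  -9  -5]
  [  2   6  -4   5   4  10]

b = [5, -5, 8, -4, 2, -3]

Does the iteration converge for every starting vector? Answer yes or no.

no

Split A = D + L + U, D = diag(10, -11, -9, -11, -9, 10).
T_GS = -(D+L)⁻¹U: row 0 first, T[0,1] = -(6)/(10) = -0.6000; later rows by forward substitution.
  T[0,:] = [+0.0000, -0.6000, -0.4000, -0.5000, -0.3000, +0.4000]
  T[1,:] = [+0.0000, +0.2182, +0.6000, +0.6364, -0.3455, -0.6909]
  T[2,:] = [+0.0000, +0.4545, +0.5556, +1.1869, -0.1364, -0.9394]
  T[3,:] = [+0.0000, +0.3736, +0.0929, +0.3572, +0.0298, +0.1807]
  T[4,:] = [+0.0000, -0.1598, -0.2626, -0.0872, +0.0964, -0.4637]
  T[5,:] = [+0.0000, +0.0480, +0.0008, +0.0492, +0.1593, +0.0539]
|roots of det(T-λI)|: 1.3974, 0.2857, 0.2857, 0.2006, 0.2006, 0.0000.
spectral radius ρ = 1.3974; 1.3974 > 1, so it fails to converge.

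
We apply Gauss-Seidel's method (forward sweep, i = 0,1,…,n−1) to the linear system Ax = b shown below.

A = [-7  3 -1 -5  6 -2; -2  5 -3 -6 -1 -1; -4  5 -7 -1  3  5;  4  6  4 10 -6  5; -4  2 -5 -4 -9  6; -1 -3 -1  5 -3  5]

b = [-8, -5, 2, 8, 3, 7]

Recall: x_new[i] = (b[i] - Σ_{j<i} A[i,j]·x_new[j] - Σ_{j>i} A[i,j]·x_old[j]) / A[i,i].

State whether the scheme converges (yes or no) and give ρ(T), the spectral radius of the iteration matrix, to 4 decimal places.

no, ρ = 1.2947

Write A = D+L+U with D = diag(-7, 5, -7, 10, -9, 5).
T_GS = -(D+L)⁻¹U: row 0 first, T[0,3] = -(-5)/(-7) = -0.7143; later rows by forward substitution.
  T[0,:] = [+0.0000  +0.4286  -0.1429  -0.7143  +0.8571  -0.2857]
  T[1,:] = [+0.0000  +0.1714  +0.5429  +0.9143  +0.5429  +0.0857]
  T[2,:] = [+0.0000  -0.1224  +0.4694  +0.9184  +0.3265  +0.9388]
  T[3,:] = [+0.0000  -0.2253  -0.4563  -0.6302  -0.1992  -0.8127]
  T[4,:] = [+0.0000  +0.0158  +0.1262  +0.2905  -0.3532  +0.6523]
  T[5,:] = [+0.0000  +0.3989  +0.9230  +1.3939  +0.5497  +1.3861]
moduli |λ_i(T)| = 1.2947, 0.3994, 0.3890, 0.3890, 0.0376, 0.0000.
ρ = 1.2947; 1.2947 > 1 ⇒ diverges.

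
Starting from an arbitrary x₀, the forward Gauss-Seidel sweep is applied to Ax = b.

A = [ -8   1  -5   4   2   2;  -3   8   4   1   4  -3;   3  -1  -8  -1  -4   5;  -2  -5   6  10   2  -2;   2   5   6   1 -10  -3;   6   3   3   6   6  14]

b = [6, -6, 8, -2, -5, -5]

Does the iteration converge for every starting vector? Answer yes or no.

Split A = D + L + U, D = diag(-8, 8, -8, 10, -10, 14).
GS T = -(D+L)⁻¹U: row 0 first, T[0,2] = -(-5)/(-8) = -0.6250; later rows by forward substitution.
  T[0,:] = [+0.0000, +0.1250, -0.6250, +0.5000, +0.2500, +0.2500]
  T[1,:] = [+0.0000, +0.0469, -0.7344, +0.0625, -0.4062, +0.4688]
  T[2,:] = [+0.0000, +0.0410, -0.1426, +0.0547, -0.3555, +0.6602]
  T[3,:] = [+0.0000, +0.0238, -0.4066, +0.0984, -0.1398, +0.0883]
  T[4,:] = [+0.0000, +0.0754, -0.6184, +0.1739, -0.3804, +0.3893]
  T[5,:] = [+0.0000, -0.1149, +0.8951, -0.3561, +0.2790, -0.5537]
|roots of det(T-λI)|: 1.2560, 0.5649, 0.1960, 0.0661, 0.0218, 0.0000.
ρ(T) = max|λ| = 1.2560; 1.2560 > 1 ⇒ diverges.

no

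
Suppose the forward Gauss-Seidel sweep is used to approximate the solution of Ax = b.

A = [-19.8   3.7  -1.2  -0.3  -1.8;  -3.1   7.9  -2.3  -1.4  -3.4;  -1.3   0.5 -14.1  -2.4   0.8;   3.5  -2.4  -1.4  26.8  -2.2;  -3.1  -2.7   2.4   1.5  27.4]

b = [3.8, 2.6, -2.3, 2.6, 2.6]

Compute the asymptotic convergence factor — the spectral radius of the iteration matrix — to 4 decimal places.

A = D + L + U where D = diag(-19.8, 7.9, -14.1, 26.8, 27.4).
Gauss-Seidel: T = -(D+L)⁻¹U, row 0 first, T[0,3] = -(-0.3)/(-19.8) = -0.0152; later rows by forward substitution.
  T[0,:] = [+0.0000  +0.1869  -0.0606  -0.0152  -0.0909]
  T[1,:] = [+0.0000  +0.0733  +0.2674  +0.1713  +0.3947]
  T[2,:] = [+0.0000  -0.0146  +0.0151  -0.1627  +0.0791]
  T[3,:] = [+0.0000  -0.0186  +0.0326  +0.0088  +0.1334]
  T[4,:] = [+0.0000  +0.0307  +0.0164  +0.0289  +0.0144]
|λ(T)| sorted: 0.1576, 0.1032, 0.1032, 0.0512, 0.0000.
ρ = 0.1576; 0.1576 < 1, so it converges for any x₀.

0.1576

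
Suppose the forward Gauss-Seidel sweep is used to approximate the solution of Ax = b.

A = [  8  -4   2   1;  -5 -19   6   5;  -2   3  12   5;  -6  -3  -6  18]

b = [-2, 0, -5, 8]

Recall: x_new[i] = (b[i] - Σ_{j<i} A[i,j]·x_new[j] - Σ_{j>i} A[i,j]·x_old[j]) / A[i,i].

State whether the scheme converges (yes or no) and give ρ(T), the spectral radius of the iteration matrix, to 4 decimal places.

yes, ρ = 0.6069

Split A = D + L + U, D = diag(8, -19, 12, 18).
Gauss-Seidel: T = -(D+L)⁻¹U, row 0 first, T[0,1] = -(-4)/(8) = +0.5000; later rows by forward substitution.
  T[0,:] = [+0.0000, +0.5000, -0.2500, -0.1250]
  T[1,:] = [+0.0000, -0.1316, +0.3816, +0.2961]
  T[2,:] = [+0.0000, +0.1162, -0.1371, -0.5115]
  T[3,:] = [+0.0000, +0.1835, -0.0654, -0.1628]
|eigenvalues of T|: 0.6069, 0.1901, 0.1901, 0.0000.
spectral radius ρ = 0.6069; 0.6069 < 1 ⇒ converges.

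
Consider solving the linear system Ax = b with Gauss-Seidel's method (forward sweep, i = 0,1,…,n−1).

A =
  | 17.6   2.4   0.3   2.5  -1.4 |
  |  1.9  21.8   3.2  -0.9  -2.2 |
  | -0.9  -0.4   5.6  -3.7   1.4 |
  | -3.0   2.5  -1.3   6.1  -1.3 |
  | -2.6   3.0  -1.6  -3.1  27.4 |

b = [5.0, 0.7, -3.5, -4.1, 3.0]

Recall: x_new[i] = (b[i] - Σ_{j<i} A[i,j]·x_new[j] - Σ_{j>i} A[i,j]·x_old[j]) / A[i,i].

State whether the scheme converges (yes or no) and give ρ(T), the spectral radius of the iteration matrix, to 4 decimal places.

Let D = diag(17.6, 21.8, 5.6, 6.1, 27.4); L, U the strict triangles.
T_GS = -(D+L)⁻¹U: row 0 first, T[0,4] = -(-1.4)/(17.6) = +0.0795; later rows by forward substitution.
  T[0,:] = [+0.0000  -0.1364  -0.0170  -0.1420  +0.0795]
  T[1,:] = [+0.0000  +0.0119  -0.1453  +0.0537  +0.0940]
  T[2,:] = [+0.0000  -0.0211  -0.0131  +0.6417  -0.2305]
  T[3,:] = [+0.0000  -0.0764  +0.0484  +0.0449  +0.1646]
  T[4,:] = [+0.0000  -0.0241  +0.0190  +0.0232  +0.0024]
|eigenvalues of T|: 0.2659, 0.1537, 0.1537, 0.0426, 0.0000.
spectral radius ρ = 0.2659; 0.2659 < 1 ⇒ converges.

yes, ρ = 0.2659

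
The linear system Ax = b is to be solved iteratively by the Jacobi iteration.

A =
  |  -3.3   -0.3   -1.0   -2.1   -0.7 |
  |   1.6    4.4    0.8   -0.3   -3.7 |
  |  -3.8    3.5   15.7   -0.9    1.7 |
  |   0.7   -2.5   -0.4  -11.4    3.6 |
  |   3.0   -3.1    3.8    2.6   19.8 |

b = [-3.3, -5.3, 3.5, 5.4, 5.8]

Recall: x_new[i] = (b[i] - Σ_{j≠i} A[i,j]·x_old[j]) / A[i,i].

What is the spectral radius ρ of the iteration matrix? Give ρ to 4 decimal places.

Split A = D + L + U, D = diag(-3.3, 4.4, 15.7, -11.4, 19.8).
Jacobi: T = -D⁻¹(L+U), T[4,1] = -(-3.1)/(19.8) = +0.1566; T[4,4] = 0.
  T[0,:] = [+0.0000 -0.0909 -0.3030 -0.6364 -0.2121]
  T[1,:] = [-0.3636 +0.0000 -0.1818 +0.0682 +0.8409]
  T[2,:] = [+0.2420 -0.2229 +0.0000 +0.0573 -0.1083]
  T[3,:] = [+0.0614 -0.2193 -0.0351 +0.0000 +0.3158]
  T[4,:] = [-0.1515 +0.1566 -0.1919 -0.1313 +0.0000]
moduli |λ_i(T)| = 0.5189, 0.3237, 0.3237, 0.2661, 0.0481.
ρ(T) = max|λ| = 0.5189; 0.5189 < 1: convergent.

0.5189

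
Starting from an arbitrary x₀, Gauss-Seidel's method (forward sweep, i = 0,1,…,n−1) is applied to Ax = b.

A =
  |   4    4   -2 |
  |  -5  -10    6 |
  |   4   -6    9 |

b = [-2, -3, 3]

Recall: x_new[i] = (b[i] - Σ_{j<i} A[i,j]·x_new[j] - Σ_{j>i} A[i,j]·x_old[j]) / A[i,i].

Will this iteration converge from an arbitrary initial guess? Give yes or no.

Let D = diag(4, -10, 9); L, U the strict triangles.
GS T = -(D+L)⁻¹U: row 0 first, T[0,1] = -(4)/(4) = -1.0000; later rows by forward substitution.
  T[0,:] = [+0.0000, -1.0000, +0.5000]
  T[1,:] = [+0.0000, +0.5000, +0.3500]
  T[2,:] = [+0.0000, +0.7778, +0.0111]
eigenvalue magnitudes: 0.8317, 0.3206, 0.0000.
ρ(T) = max|λ| = 0.8317; 0.8317 < 1 ⇒ converges.

yes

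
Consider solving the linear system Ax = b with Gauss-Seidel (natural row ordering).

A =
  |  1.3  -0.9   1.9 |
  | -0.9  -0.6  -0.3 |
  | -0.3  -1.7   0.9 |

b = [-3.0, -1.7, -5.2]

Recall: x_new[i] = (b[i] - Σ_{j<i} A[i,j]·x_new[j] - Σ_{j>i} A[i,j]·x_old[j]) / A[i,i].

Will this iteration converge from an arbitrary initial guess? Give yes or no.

Let D = diag(1.3, -0.6, 0.9); L, U the strict triangles.
Gauss-Seidel: T = -(D+L)⁻¹U, row 0 first, T[0,2] = -(1.9)/(1.3) = -1.4615; later rows by forward substitution.
  T[0,:] = [+0.0000  +0.6923  -1.4615]
  T[1,:] = [+0.0000  -1.0385  +1.6923]
  T[2,:] = [+0.0000  -1.7308  +2.7094]
|λ(T)| sorted: 1.5988, 0.0722, 0.0000.
ρ(T) = max|λ| = 1.5988; 1.5988 > 1: divergent.

no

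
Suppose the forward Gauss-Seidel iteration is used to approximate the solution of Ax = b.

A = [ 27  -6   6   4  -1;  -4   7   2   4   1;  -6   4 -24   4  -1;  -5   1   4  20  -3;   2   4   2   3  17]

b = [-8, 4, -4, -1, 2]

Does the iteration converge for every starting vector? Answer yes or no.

Diagonal D = diag(27, 7, -24, 20, 17); L, U strict lower/upper.
GS T = -(D+L)⁻¹U: row 0 first, T[0,4] = -(-1)/(27) = +0.0370; later rows by forward substitution.
  T[0,:] = [+0.0000 +0.2222 -0.2222 -0.1481 +0.0370]
  T[1,:] = [+0.0000 +0.1270 -0.4127 -0.6561 -0.1217]
  T[2,:] = [+0.0000 -0.0344 -0.0132 +0.0944 -0.0712]
  T[3,:] = [+0.0000 +0.0561 -0.0323 -0.0231 +0.1796]
  T[4,:] = [+0.0000 -0.0619 +0.1305 +0.1648 +0.0010]
eigenvalue magnitudes: 0.2072, 0.1193, 0.1193, 0.0634, 0.0000.
ρ(T) = max|λ| = 0.2072; 0.2072 < 1, so it converges for any x₀.

yes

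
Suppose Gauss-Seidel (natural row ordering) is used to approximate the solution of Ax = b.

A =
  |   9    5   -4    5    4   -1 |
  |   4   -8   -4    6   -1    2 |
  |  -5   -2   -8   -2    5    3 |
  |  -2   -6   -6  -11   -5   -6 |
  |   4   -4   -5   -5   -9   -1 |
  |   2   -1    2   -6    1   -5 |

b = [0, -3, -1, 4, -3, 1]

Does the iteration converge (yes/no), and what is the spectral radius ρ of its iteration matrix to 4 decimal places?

no, ρ = 1.5768

Split A = D + L + U, D = diag(9, -8, -8, -11, -9, -5).
Gauss-Seidel: T = -(D+L)⁻¹U, row 0 first, T[0,1] = -(5)/(9) = -0.5556; later rows by forward substitution.
  T[0,:] = [+0.0000  -0.5556  +0.4444  -0.5556  -0.4444  +0.1111]
  T[1,:] = [+0.0000  -0.2778  -0.2778  +0.4722  -0.3472  +0.3056]
  T[2,:] = [+0.0000  +0.4167  -0.2083  -0.0208  +0.9896  +0.2292]
  T[3,:] = [+0.0000  +0.0253  +0.1843  -0.1452  -0.7241  -0.8573]
  T[4,:] = [+0.0000  -0.3690  +0.3343  -0.3645  -0.1907  +0.1514]
  T[5,:] = [+0.0000  -0.1041  -0.0043  -0.2237  +1.1183  +1.1341]
|eigenvalues of T|: 1.5768, 0.8116, 0.4486, 0.0518, 0.0472, 0.0000.
spectral radius ρ = 1.5768; 1.5768 > 1 ⇒ diverges.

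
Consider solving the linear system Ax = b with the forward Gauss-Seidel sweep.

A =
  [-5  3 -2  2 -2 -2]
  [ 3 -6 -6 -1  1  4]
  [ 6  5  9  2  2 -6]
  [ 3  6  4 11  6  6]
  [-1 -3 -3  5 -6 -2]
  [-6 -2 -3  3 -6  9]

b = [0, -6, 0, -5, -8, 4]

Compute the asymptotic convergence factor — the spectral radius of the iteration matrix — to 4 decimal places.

A = D + L + U where D = diag(-5, -6, 9, 11, -6, 9).
Gauss-Seidel: T = -(D+L)⁻¹U, row 0 first, T[0,2] = -(-2)/(-5) = -0.4000; later rows by forward substitution.
  T[0,:] = [+0.0000 +0.6000 -0.4000 +0.4000 -0.4000 -0.4000]
  T[1,:] = [+0.0000 +0.3000 -1.2000 +0.0333 -0.0333 +0.4667]
  T[2,:] = [+0.0000 -0.5667 +0.9333 -0.5074 +0.0630 +0.6741]
  T[3,:] = [+0.0000 -0.1212 +0.4242 +0.0572 -0.4411 -0.9360]
  T[4,:] = [+0.0000 -0.0677 +0.5535 +0.2181 -0.3157 -1.6171]
  T[5,:] = [+0.0000 +0.2731 +0.0054 +0.2312 -0.3165 -0.7043]
|eigenvalues of T|: 1.3419, 1.0368, 0.4593, 0.3531, 0.0716, 0.0000.
ρ(T) = max|λ| = 1.3419; 1.3419 > 1, so it fails to converge.

1.3419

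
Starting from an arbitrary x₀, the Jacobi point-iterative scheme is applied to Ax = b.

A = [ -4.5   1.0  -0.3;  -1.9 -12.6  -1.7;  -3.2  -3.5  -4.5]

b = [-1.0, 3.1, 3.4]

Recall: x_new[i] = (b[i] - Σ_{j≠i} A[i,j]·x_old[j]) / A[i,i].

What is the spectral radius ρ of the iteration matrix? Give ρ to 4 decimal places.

0.3916

A = D + L + U where D = diag(-4.5, -12.6, -4.5).
Jacobi: T = -D⁻¹(L+U), T[1,0] = -(-1.9)/(-12.6) = -0.1508; T[1,1] = 0.
  T[0,:] = [+0.0000  +0.2222  -0.0667]
  T[1,:] = [-0.1508  +0.0000  -0.1349]
  T[2,:] = [-0.7111  -0.7778  +0.0000]
|eigenvalues of T|: 0.3916, 0.2578, 0.1338.
spectral radius ρ = 0.3916; 0.3916 < 1: convergent.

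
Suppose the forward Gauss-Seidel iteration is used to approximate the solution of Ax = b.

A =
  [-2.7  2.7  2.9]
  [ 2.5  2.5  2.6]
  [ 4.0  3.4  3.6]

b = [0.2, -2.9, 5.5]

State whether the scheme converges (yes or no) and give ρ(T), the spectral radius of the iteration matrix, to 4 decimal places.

Let D = diag(-2.7, 2.5, 3.6); L, U the strict triangles.
GS T = -(D+L)⁻¹U: row 0 first, T[0,2] = -(2.9)/(-2.7) = +1.0741; later rows by forward substitution.
  T[0,:] = [+0.0000, +1.0000, +1.0741]
  T[1,:] = [+0.0000, -1.0000, -2.1141]
  T[2,:] = [+0.0000, -0.1667, +0.8032]
|roots of det(T-λI)|: 1.1779, 0.9811, 0.0000.
spectral radius ρ = 1.1779; 1.1779 > 1 ⇒ diverges.

no, ρ = 1.1779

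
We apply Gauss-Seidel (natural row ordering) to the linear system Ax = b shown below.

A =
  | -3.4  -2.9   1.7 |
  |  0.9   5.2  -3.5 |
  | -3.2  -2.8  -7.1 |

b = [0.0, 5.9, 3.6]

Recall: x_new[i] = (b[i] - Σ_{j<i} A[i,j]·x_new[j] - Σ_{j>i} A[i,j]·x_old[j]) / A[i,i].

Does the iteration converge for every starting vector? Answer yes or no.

yes

Split A = D + L + U, D = diag(-3.4, 5.2, -7.1).
GS T = -(D+L)⁻¹U: row 0 first, T[0,1] = -(-2.9)/(-3.4) = -0.8529; later rows by forward substitution.
  T[0,:] = [+0.0000  -0.8529  +0.5000]
  T[1,:] = [+0.0000  +0.1476  +0.5865]
  T[2,:] = [+0.0000  +0.3262  -0.4567]
eigenvalue magnitudes: 0.6861, 0.3771, 0.0000.
spectral radius ρ = 0.6861; 0.6861 < 1: convergent.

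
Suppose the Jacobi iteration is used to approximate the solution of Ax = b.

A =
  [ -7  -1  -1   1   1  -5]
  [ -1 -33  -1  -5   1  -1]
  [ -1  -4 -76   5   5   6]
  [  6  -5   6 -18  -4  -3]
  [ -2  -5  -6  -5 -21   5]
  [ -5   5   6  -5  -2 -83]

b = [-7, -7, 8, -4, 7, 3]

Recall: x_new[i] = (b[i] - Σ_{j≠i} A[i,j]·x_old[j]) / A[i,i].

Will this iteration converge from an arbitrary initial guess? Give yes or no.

yes

A = D + L + U where D = diag(-7, -33, -76, -18, -21, -83).
Jacobi: T = -D⁻¹(L+U), T[3,5] = -(-3)/(-18) = -0.1667; T[3,3] = 0.
  T[0,:] = [+0.0000, -0.1429, -0.1429, +0.1429, +0.1429, -0.7143]
  T[1,:] = [-0.0303, +0.0000, -0.0303, -0.1515, +0.0303, -0.0303]
  T[2,:] = [-0.0132, -0.0526, +0.0000, +0.0658, +0.0658, +0.0789]
  T[3,:] = [+0.3333, -0.2778, +0.3333, +0.0000, -0.2222, -0.1667]
  T[4,:] = [-0.0952, -0.2381, -0.2857, -0.2381, +0.0000, +0.2381]
  T[5,:] = [-0.0602, +0.0602, +0.0723, -0.0602, -0.0241, +0.0000]
moduli |λ_i(T)| = 0.4699, 0.3883, 0.2099, 0.1836, 0.1836, 0.1396.
ρ = 0.4699; 0.4699 < 1, so it converges for any x₀.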